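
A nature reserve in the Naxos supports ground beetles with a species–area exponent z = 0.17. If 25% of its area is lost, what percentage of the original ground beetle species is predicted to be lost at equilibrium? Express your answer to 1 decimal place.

4.8%

S_new/S_old = (A_new/A_old)^z = 0.75^0.17
= exp(0.17 × ln 0.75) = exp(0.17 × -0.2877) = exp(-0.0489) ≈ 0.9523
Fraction lost = 1 − 0.9523 = 0.04773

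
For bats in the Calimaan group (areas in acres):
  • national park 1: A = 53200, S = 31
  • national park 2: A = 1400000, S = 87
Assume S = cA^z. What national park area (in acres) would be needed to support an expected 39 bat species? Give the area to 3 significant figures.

z = ln(87/31) / ln(1400000/53200) = 1.0319 / 3.2702 = 0.3156
c = 31 / 53200^0.3156 = 31 / 30.99 = 1
A = (39/1)^(1/0.3156) ⇒ ln A = ln(38.99)/0.3156 = 11.6093
A = e^11.6093 ≈ 110121 acres

110000 acres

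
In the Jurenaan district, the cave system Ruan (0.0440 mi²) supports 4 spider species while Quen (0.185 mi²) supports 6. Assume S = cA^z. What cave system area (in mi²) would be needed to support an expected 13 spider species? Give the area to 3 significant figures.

2.86 mi²

z = ln(6/4) / ln(0.185/0.044) = 0.4055 / 1.4362 = 0.2823
c = 4 / 0.044^0.2823 = 4 / 0.414 = 9.662
A = (13/9.662)^(1/0.2823) ⇒ ln A = ln(1.346)/0.2823 = 1.0513
A = e^1.0513 ≈ 2.861 mi²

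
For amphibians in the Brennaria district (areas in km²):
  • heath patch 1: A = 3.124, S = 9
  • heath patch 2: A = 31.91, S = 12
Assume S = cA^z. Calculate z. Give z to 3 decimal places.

0.124

Taking logs: ln S = ln c + z ln A, so z = (ln S₂ − ln S₁)/(ln A₂ − ln A₁).
z = ln(12/9) / ln(31.91/3.124) = ln(1.333) / ln(10.21) = 0.2877 / 2.3238 = 0.1238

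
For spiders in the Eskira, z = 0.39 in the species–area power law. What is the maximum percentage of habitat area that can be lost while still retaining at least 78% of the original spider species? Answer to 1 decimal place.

Need (A_new/A_old)^0.39 = 0.78, so A_new/A_old = 0.78^(1/0.39) = 0.78^2.564
ln(A_new/A_old) = ln 0.78 / 0.39 = -0.2485 / 0.39 = -0.6371
A_new/A_old = e^-0.6371 ≈ 0.5288
Fraction that can be lost = 1 − 0.5288 = 0.4712

47.1%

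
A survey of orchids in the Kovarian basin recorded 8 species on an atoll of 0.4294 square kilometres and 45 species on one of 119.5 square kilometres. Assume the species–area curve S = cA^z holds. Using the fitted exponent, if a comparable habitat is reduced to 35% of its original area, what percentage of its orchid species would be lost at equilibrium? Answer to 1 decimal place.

27.5%

z = ln(45/8) / ln(119.5/0.4294) = 1.7272 / 5.6287 = 0.3069
S_new/S_old = (A_new/A_old)^z = 0.35^0.3069 = exp(0.3069 × -1.0498) = 0.7246
Fraction lost = 1 − 0.7246 = 0.2754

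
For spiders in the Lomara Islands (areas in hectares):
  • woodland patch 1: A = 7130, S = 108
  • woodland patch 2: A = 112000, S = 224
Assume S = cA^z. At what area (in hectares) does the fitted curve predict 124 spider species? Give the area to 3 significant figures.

z = ln(224/108) / ln(112000/7130) = 0.7295 / 2.7542 = 0.2649
c = 108 / 7130^0.2649 = 108 / 10.49 = 10.3
A = (124/10.3)^(1/0.2649) ⇒ ln A = ln(12.04)/0.2649 = 9.3936
A = e^9.3936 ≈ 12012 hectares

12000 hectares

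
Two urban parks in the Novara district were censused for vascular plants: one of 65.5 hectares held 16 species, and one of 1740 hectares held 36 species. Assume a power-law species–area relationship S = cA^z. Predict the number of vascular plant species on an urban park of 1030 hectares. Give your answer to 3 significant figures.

31.6

z = ln(36/16) / ln(1740/65.5) = 0.8109 / 3.2796 = 0.2473
c = 16 / 65.5^0.2473 = 16 / 2.813 = 5.689
S₃ = 5.689 × 1030^0.2473 = 5.689 × 5.559 ≈ 31.62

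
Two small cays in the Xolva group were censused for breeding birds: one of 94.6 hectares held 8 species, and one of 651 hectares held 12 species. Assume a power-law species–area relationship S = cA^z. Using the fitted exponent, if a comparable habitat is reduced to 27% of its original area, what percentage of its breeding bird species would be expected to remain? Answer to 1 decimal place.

z = ln(12/8) / ln(651/94.6) = 0.4055 / 1.9289 = 0.2102
S_new/S_old = (A_new/A_old)^z = 0.27^0.2102 = exp(0.2102 × -1.3093) = 0.7594

75.9%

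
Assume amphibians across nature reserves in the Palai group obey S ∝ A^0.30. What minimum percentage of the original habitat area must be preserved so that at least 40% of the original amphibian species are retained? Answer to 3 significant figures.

Need (A_new/A_old)^0.3 = 0.4, so A_new/A_old = 0.4^(1/0.3) = 0.4^3.333
ln(A_new/A_old) = ln 0.4 / 0.3 = -0.9163 / 0.3 = -3.0543
A_new/A_old = e^-3.0543 ≈ 0.04716

4.72%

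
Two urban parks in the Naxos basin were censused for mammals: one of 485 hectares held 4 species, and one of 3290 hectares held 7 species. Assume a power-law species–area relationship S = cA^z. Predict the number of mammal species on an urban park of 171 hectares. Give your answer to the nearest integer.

3

z = ln(7/4) / ln(3290/485) = 0.5596 / 1.9145 = 0.2923
c = 4 / 485^0.2923 = 4 / 6.096 = 0.6562
S₃ = 0.6562 × 171^0.2923 = 0.6562 × 4.495 ≈ 2.949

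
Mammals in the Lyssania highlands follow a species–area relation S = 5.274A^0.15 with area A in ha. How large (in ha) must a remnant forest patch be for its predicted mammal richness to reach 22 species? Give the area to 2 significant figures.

22 = 5.274 × A^0.15  ⇒  A^0.15 = 22/5.274 = 4.171
ln A = ln(4.171) / 0.15 = 1.4283 / 0.15 = 9.5217
A = e^9.5217 ≈ 13653 ha

14000 ha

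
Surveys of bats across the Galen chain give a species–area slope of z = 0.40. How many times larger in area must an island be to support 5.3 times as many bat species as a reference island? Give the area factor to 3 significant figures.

(A₂/A₁)^0.4 = 5.3, so A₂/A₁ = 5.3^(1/0.4) = 5.3^2.5
ln(A₂/A₁) = ln 5.3 / 0.4 = 1.6677 / 0.4 = 4.1693
A₂/A₁ = e^4.1693 ≈ 64.67

64.7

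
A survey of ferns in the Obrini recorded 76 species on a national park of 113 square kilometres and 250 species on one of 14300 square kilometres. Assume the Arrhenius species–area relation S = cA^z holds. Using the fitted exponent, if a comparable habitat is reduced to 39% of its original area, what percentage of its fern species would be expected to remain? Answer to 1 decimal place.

z = ln(250/76) / ln(14300/113) = 1.1907 / 4.8406 = 0.2460
S_new/S_old = (A_new/A_old)^z = 0.39^0.2460 = exp(0.2460 × -0.9416) = 0.7932

79.3%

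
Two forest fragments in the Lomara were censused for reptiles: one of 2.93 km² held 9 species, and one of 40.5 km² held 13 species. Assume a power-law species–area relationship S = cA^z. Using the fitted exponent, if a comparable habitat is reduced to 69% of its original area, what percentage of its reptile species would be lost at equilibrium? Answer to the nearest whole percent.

5%

z = ln(13/9) / ln(40.5/2.93) = 0.3677 / 2.6263 = 0.1400
S_new/S_old = (A_new/A_old)^z = 0.69^0.1400 = exp(0.1400 × -0.3711) = 0.9494
Fraction lost = 1 − 0.9494 = 0.05063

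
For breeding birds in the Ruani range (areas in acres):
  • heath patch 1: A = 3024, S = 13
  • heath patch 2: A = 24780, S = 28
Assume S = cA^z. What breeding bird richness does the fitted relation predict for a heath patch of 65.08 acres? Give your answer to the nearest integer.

3

z = ln(28/13) / ln(24780/3024) = 0.7673 / 2.1035 = 0.3648
c = 13 / 3024^0.3648 = 13 / 18.6 = 0.6988
S₃ = 0.6988 × 65.08^0.3648 = 0.6988 × 4.586 ≈ 3.205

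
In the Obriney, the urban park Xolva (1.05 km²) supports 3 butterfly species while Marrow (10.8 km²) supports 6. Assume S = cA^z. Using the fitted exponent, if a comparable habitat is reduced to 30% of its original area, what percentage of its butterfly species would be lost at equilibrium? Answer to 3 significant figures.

z = ln(6/3) / ln(10.8/1.05) = 0.6931 / 2.3308 = 0.2974
S_new/S_old = (A_new/A_old)^z = 0.3^0.2974 = exp(0.2974 × -1.2040) = 0.699
Fraction lost = 1 − 0.699 = 0.301

30.1%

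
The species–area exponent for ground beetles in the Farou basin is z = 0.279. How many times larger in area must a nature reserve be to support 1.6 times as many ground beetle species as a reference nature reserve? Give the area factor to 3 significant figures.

5.39

(A₂/A₁)^0.279 = 1.6, so A₂/A₁ = 1.6^(1/0.279) = 1.6^3.584
ln(A₂/A₁) = ln 1.6 / 0.279 = 0.4700 / 0.279 = 1.6846
A₂/A₁ = e^1.6846 ≈ 5.39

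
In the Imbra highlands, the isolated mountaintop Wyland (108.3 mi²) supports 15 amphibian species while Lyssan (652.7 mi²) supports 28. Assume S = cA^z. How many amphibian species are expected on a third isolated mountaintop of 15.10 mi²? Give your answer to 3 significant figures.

z = ln(28/15) / ln(652.7/108.3) = 0.6242 / 1.7962 = 0.3475
c = 15 / 108.3^0.3475 = 15 / 5.093 = 2.945
S₃ = 2.945 × 15.1^0.3475 = 2.945 × 2.568 ≈ 7.564

7.56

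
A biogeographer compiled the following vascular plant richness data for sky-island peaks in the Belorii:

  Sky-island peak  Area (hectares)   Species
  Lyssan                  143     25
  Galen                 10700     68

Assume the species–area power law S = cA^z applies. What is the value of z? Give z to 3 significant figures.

Taking logs: ln S = ln c + z ln A, so z = (ln S₂ − ln S₁)/(ln A₂ − ln A₁).
z = ln(68/25) / ln(10700/143) = ln(2.72) / ln(74.83) = 1.0006 / 4.3152 = 0.2319

0.232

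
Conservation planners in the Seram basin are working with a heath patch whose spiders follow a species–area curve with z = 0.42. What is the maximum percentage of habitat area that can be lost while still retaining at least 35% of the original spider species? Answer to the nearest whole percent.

Need (A_new/A_old)^0.42 = 0.35, so A_new/A_old = 0.35^(1/0.42) = 0.35^2.381
ln(A_new/A_old) = ln 0.35 / 0.42 = -1.0498 / 0.42 = -2.4996
A_new/A_old = e^-2.4996 ≈ 0.08212
Fraction that can be lost = 1 − 0.08212 = 0.9179

92%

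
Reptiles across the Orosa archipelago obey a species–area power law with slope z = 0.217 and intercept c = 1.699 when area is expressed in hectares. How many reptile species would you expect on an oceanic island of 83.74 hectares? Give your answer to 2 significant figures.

S = 1.699 × 83.74^0.217 = 1.699 × 2.614 ≈ 4.441

4.4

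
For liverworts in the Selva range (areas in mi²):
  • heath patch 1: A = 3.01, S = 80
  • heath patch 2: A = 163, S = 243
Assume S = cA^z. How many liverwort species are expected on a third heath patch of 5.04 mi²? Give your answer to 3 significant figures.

92.3

z = ln(243/80) / ln(163/3.01) = 1.1110 / 3.9918 = 0.2783
c = 80 / 3.01^0.2783 = 80 / 1.359 = 58.87
S₃ = 58.87 × 5.04^0.2783 = 58.87 × 1.569 ≈ 92.34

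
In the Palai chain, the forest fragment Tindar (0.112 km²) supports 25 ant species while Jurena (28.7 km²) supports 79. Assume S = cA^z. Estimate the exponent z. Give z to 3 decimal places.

0.207

Taking logs: ln S = ln c + z ln A, so z = (ln S₂ − ln S₁)/(ln A₂ − ln A₁).
z = ln(79/25) / ln(28.7/0.112) = ln(3.16) / ln(256.2) = 1.1506 / 5.5462 = 0.2075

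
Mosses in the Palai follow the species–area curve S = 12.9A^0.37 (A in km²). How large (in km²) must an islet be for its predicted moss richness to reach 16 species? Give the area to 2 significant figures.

1.8 km²

16 = 12.9 × A^0.37  ⇒  A^0.37 = 16/12.9 = 1.24
ln A = ln(1.24) / 0.37 = 0.2154 / 0.37 = 0.5821
A = e^0.5821 ≈ 1.79 km²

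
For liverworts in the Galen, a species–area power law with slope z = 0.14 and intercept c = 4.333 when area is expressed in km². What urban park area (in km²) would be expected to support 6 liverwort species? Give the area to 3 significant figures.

10.2 km²

6 = 4.333 × A^0.14  ⇒  A^0.14 = 6/4.333 = 1.385
ln A = ln(1.385) / 0.14 = 0.3255 / 0.14 = 2.3250
A = e^2.3250 ≈ 10.23 km²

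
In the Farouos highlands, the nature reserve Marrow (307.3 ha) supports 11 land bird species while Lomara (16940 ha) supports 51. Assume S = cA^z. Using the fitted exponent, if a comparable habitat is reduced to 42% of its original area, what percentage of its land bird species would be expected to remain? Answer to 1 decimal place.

z = ln(51/11) / ln(16940/307.3) = 1.5339 / 4.0096 = 0.3826
S_new/S_old = (A_new/A_old)^z = 0.42^0.3826 = exp(0.3826 × -0.8675) = 0.7176

71.8%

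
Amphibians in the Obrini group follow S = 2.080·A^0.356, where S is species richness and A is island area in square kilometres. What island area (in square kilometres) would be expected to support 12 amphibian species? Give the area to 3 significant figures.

12 = 2.08 × A^0.356  ⇒  A^0.356 = 12/2.08 = 5.769
ln A = ln(5.769) / 0.356 = 1.7525 / 0.356 = 4.9229
A = e^4.9229 ≈ 137.4 square kilometres

137 square kilometres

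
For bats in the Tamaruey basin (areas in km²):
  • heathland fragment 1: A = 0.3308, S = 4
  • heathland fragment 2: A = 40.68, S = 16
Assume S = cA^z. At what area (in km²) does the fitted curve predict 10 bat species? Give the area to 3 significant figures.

7.96 km²

z = ln(16/4) / ln(40.68/0.3308) = 1.3863 / 4.8120 = 0.2881
c = 4 / 0.3308^0.2881 = 4 / 0.7271 = 5.501
A = (10/5.501)^(1/0.2881) ⇒ ln A = ln(1.818)/0.2881 = 2.0743
A = e^2.0743 ≈ 7.959 km²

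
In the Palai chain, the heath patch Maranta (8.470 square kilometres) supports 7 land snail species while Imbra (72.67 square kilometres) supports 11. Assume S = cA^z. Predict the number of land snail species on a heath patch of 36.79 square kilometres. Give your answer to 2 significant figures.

z = ln(11/7) / ln(72.67/8.47) = 0.4520 / 2.1494 = 0.2103
c = 7 / 8.47^0.2103 = 7 / 1.567 = 4.467
S₃ = 4.467 × 36.79^0.2103 = 4.467 × 2.134 ≈ 9.533

9.5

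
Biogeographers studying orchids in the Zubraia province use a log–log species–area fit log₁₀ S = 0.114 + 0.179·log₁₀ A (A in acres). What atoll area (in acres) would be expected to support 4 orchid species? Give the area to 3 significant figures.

533 acres

4 = 1.3 × A^0.179  ⇒  A^0.179 = 4/1.3 = 3.077
ln A = ln(3.077) / 0.179 = 1.1238 / 0.179 = 6.2782
A = e^6.2782 ≈ 532.8 acres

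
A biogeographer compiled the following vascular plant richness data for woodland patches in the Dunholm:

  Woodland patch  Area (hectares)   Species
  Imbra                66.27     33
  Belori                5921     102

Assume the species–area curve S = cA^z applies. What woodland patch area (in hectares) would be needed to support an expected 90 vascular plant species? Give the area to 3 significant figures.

3600 hectares

z = ln(102/33) / ln(5921/66.27) = 1.1285 / 4.4925 = 0.2512
c = 33 / 66.27^0.2512 = 33 / 2.867 = 11.51
A = (90/11.51)^(1/0.2512) ⇒ ln A = ln(7.82)/0.2512 = 8.1880
A = e^8.1880 ≈ 3597 hectares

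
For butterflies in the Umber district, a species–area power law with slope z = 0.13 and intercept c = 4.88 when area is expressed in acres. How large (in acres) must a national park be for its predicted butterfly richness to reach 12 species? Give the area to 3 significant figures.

1010 acres

12 = 4.88 × A^0.13  ⇒  A^0.13 = 12/4.88 = 2.459
ln A = ln(2.459) / 0.13 = 0.8998 / 0.13 = 6.9212
A = e^6.9212 ≈ 1014 acres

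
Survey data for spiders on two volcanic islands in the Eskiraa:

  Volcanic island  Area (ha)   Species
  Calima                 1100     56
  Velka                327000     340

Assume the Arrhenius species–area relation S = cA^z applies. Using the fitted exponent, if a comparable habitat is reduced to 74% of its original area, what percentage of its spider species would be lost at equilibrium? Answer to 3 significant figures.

9.10%

z = ln(340/56) / ln(327000/1100) = 1.8036 / 5.6946 = 0.3167
S_new/S_old = (A_new/A_old)^z = 0.74^0.3167 = exp(0.3167 × -0.3011) = 0.909
Fraction lost = 1 − 0.909 = 0.09096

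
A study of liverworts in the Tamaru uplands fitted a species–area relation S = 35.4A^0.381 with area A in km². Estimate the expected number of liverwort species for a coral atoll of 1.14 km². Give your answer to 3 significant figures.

37.2

S = 35.4 × 1.14^0.381
ln S = ln 35.4 + 0.381 × ln 1.14 = 3.5667 + 0.381 × 0.1310 = 3.6166
S = e^3.6166 ≈ 37.21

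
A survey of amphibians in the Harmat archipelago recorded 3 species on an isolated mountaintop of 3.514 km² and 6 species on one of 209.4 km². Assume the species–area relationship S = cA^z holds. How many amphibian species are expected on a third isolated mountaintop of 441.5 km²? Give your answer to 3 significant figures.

z = ln(6/3) / ln(209.4/3.514) = 0.6931 / 4.0875 = 0.1696
c = 3 / 3.514^0.1696 = 3 / 1.238 = 2.424
S₃ = 2.424 × 441.5^0.1696 = 2.424 × 2.809 ≈ 6.809

6.81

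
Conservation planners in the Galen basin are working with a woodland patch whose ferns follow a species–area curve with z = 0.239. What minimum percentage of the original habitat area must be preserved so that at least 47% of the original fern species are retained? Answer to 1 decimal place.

Need (A_new/A_old)^0.239 = 0.47, so A_new/A_old = 0.47^(1/0.239) = 0.47^4.184
ln(A_new/A_old) = ln 0.47 / 0.239 = -0.7550 / 0.239 = -3.1591
A_new/A_old = e^-3.1591 ≈ 0.04246

4.2%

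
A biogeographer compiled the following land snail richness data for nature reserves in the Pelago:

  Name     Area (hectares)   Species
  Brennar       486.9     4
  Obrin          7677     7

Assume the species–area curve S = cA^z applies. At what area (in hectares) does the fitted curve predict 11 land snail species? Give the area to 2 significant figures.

z = ln(7/4) / ln(7677/486.9) = 0.5596 / 2.7579 = 0.2029
c = 4 / 486.9^0.2029 = 4 / 3.51 = 1.14
A = (11/1.14)^(1/0.2029) ⇒ ln A = ln(9.653)/0.2029 = 11.1735
A = e^11.1735 ≈ 71216 hectares

71000 hectares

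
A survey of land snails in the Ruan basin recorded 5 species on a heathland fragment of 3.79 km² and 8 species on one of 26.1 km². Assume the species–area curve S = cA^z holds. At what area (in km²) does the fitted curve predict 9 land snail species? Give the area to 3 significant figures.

z = ln(8/5) / ln(26.1/3.79) = 0.4700 / 1.9296 = 0.2436
c = 5 / 3.79^0.2436 = 5 / 1.383 = 3.614
A = (9/3.614)^(1/0.2436) ⇒ ln A = ln(2.49)/0.2436 = 3.7455
A = e^3.7455 ≈ 42.33 km²

42.3 km²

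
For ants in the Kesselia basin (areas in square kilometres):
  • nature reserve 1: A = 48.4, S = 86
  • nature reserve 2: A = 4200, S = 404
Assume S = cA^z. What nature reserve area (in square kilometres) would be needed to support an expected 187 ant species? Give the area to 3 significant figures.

455 square kilometres

z = ln(404/86) / ln(4200/48.4) = 1.5471 / 4.4633 = 0.3466
c = 86 / 48.4^0.3466 = 86 / 3.837 = 22.41
A = (187/22.41)^(1/0.3466) ⇒ ln A = ln(8.343)/0.3466 = 6.1205
A = e^6.1205 ≈ 455.1 square kilometres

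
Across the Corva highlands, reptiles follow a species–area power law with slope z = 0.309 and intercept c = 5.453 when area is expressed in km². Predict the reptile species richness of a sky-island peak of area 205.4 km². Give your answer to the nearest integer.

28

S = 5.453 × 205.4^0.309 = 5.453 × 5.183 ≈ 28.26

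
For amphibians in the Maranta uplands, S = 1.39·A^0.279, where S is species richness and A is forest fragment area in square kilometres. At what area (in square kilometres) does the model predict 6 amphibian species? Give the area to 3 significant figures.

6 = 1.39 × A^0.279  ⇒  A^0.279 = 6/1.39 = 4.317
ln A = ln(4.317) / 0.279 = 1.4625 / 0.279 = 5.2418
A = e^5.2418 ≈ 189 square kilometres

189 square kilometres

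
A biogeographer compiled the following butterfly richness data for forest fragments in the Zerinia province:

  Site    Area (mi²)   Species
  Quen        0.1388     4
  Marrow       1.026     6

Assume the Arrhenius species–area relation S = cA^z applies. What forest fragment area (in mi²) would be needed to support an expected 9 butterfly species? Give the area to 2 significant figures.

7.6 mi²

z = ln(6/4) / ln(1.026/0.1388) = 0.4055 / 2.0004 = 0.2027
c = 4 / 0.1388^0.2027 = 4 / 0.6701 = 5.969
A = (9/5.969)^(1/0.2027) ⇒ ln A = ln(1.508)/0.2027 = 2.0261
A = e^2.0261 ≈ 7.584 mi²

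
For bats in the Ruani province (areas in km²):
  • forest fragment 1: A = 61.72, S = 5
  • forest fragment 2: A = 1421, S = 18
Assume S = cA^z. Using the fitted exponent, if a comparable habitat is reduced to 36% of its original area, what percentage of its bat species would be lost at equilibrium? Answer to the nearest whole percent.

34%

z = ln(18/5) / ln(1421/61.72) = 1.2809 / 3.1365 = 0.4084
S_new/S_old = (A_new/A_old)^z = 0.36^0.4084 = exp(0.4084 × -1.0217) = 0.6589
Fraction lost = 1 − 0.6589 = 0.3411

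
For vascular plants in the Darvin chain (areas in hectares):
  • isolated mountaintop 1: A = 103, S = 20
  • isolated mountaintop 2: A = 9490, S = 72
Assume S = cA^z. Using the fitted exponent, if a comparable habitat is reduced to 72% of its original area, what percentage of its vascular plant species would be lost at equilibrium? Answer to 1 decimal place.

8.9%

z = ln(72/20) / ln(9490/103) = 1.2809 / 4.5233 = 0.2832
S_new/S_old = (A_new/A_old)^z = 0.72^0.2832 = exp(0.2832 × -0.3285) = 0.9112
Fraction lost = 1 − 0.9112 = 0.08883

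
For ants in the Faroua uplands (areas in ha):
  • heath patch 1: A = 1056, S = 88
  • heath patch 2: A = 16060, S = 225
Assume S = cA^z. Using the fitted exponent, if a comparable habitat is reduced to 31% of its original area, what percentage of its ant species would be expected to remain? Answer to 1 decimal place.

z = ln(225/88) / ln(16060/1056) = 0.9388 / 2.7218 = 0.3449
S_new/S_old = (A_new/A_old)^z = 0.31^0.3449 = exp(0.3449 × -1.1712) = 0.6677

66.8%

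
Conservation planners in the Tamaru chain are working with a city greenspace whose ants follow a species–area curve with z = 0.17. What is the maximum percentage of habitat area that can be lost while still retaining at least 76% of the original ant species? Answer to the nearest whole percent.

80%

Need (A_new/A_old)^0.17 = 0.76, so A_new/A_old = 0.76^(1/0.17) = 0.76^5.882
ln(A_new/A_old) = ln 0.76 / 0.17 = -0.2744 / 0.17 = -1.6143
A_new/A_old = e^-1.6143 ≈ 0.199
Fraction that can be lost = 1 − 0.199 = 0.801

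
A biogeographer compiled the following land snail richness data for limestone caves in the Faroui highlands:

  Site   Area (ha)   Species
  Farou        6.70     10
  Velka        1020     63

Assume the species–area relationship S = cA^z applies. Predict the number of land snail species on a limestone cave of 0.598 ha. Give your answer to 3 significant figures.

z = ln(63/10) / ln(1020/6.7) = 1.8405 / 5.0255 = 0.3662
c = 10 / 6.7^0.3662 = 10 / 2.007 = 4.983
S₃ = 4.983 × 0.598^0.3662 = 4.983 × 0.8284 ≈ 4.127

4.13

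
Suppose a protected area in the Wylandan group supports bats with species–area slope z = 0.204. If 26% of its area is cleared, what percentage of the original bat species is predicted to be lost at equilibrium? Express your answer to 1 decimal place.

S_new/S_old = (A_new/A_old)^z = 0.74^0.204
= exp(0.204 × ln 0.74) = exp(0.204 × -0.3011) = exp(-0.0614) ≈ 0.9404
Fraction lost = 1 − 0.9404 = 0.05958

6.0%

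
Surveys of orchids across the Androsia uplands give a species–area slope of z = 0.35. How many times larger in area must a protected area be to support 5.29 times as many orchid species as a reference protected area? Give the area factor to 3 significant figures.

(A₂/A₁)^0.35 = 5.29, so A₂/A₁ = 5.29^(1/0.35) = 5.29^2.857
ln(A₂/A₁) = ln 5.29 / 0.35 = 1.6658 / 0.35 = 4.7595
A₂/A₁ = e^4.7595 ≈ 116.7

117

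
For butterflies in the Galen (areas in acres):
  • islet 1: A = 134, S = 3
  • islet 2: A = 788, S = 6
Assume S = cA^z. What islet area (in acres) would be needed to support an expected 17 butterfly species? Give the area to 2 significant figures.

11000 acres

z = ln(6/3) / ln(788/134) = 0.6931 / 1.7717 = 0.3912
c = 3 / 134^0.3912 = 3 / 6.795 = 0.4415
A = (17/0.4415)^(1/0.3912) ⇒ ln A = ln(38.51)/0.3912 = 9.3314
A = e^9.3314 ≈ 11287 acres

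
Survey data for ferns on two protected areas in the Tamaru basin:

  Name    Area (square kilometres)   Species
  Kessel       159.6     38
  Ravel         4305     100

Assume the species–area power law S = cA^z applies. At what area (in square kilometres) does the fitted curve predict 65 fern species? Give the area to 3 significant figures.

993 square kilometres

z = ln(100/38) / ln(4305/159.6) = 0.9676 / 3.2949 = 0.2937
c = 38 / 159.6^0.2937 = 38 / 4.436 = 8.567
A = (65/8.567)^(1/0.2937) ⇒ ln A = ln(7.587)/0.2937 = 6.9006
A = e^6.9006 ≈ 992.9 square kilometres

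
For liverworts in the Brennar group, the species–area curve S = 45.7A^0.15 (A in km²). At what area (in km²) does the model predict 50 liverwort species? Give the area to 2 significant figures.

1.8 km²

50 = 45.7 × A^0.15  ⇒  A^0.15 = 50/45.7 = 1.094
ln A = ln(1.094) / 0.15 = 0.0899 / 0.15 = 0.5995
A = e^0.5995 ≈ 1.821 km²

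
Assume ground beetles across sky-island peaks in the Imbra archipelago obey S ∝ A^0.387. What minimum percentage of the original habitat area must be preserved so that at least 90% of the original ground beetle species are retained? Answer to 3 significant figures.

Need (A_new/A_old)^0.387 = 0.9, so A_new/A_old = 0.9^(1/0.387) = 0.9^2.584
ln(A_new/A_old) = ln 0.9 / 0.387 = -0.1054 / 0.387 = -0.2722
A_new/A_old = e^-0.2722 ≈ 0.7617

76.2%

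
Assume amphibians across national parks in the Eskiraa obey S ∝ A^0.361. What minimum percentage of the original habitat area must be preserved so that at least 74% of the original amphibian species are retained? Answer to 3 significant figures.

Need (A_new/A_old)^0.361 = 0.74, so A_new/A_old = 0.74^(1/0.361) = 0.74^2.77
ln(A_new/A_old) = ln 0.74 / 0.361 = -0.3011 / 0.361 = -0.8341
A_new/A_old = e^-0.8341 ≈ 0.4343

43.4%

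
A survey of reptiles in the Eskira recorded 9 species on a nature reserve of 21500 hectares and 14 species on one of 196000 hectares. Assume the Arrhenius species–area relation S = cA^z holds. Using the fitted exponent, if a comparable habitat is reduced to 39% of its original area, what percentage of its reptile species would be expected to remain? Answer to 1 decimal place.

82.8%

z = ln(14/9) / ln(196000/21500) = 0.4418 / 2.2101 = 0.1999
S_new/S_old = (A_new/A_old)^z = 0.39^0.1999 = exp(0.1999 × -0.9416) = 0.8284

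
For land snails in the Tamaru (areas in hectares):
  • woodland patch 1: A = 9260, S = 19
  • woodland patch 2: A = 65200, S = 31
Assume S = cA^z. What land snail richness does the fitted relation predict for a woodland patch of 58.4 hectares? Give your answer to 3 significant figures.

5.33

z = ln(31/19) / ln(65200/9260) = 0.4895 / 1.9518 = 0.2508
c = 19 / 9260^0.2508 = 19 / 9.884 = 1.922
S₃ = 1.922 × 58.4^0.2508 = 1.922 × 2.774 ≈ 5.332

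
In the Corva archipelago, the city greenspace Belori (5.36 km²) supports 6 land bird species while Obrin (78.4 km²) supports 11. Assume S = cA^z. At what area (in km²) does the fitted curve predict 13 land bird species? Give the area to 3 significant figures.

164 km²

z = ln(11/6) / ln(78.4/5.36) = 0.6061 / 2.6829 = 0.2259
c = 6 / 5.36^0.2259 = 6 / 1.461 = 4.106
A = (13/4.106)^(1/0.2259) ⇒ ln A = ln(3.166)/0.2259 = 5.1012
A = e^5.1012 ≈ 164.2 km²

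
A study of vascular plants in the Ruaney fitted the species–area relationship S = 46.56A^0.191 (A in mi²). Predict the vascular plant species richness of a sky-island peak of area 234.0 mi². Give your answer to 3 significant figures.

S = 46.56 × 234^0.191 = 46.56 × 2.835 ≈ 132

132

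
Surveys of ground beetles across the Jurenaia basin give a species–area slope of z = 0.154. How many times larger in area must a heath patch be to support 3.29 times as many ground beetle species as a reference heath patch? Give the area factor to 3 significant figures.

2280

(A₂/A₁)^0.154 = 3.29, so A₂/A₁ = 3.29^(1/0.154) = 3.29^6.494
ln(A₂/A₁) = ln 3.29 / 0.154 = 1.1909 / 0.154 = 7.7330
A₂/A₁ = e^7.7330 ≈ 2283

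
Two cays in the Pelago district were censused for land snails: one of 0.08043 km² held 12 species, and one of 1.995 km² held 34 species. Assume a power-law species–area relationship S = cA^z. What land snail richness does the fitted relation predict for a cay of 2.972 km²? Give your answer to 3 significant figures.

z = ln(34/12) / ln(1.995/0.08043) = 1.0415 / 3.2110 = 0.3243
c = 12 / 0.08043^0.3243 = 12 / 0.4416 = 27.18
S₃ = 27.18 × 2.972^0.3243 = 27.18 × 1.424 ≈ 38.69

38.7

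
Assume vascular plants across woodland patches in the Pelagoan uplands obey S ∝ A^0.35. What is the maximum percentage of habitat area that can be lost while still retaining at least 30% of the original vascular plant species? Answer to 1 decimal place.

96.8%

Need (A_new/A_old)^0.35 = 0.3, so A_new/A_old = 0.3^(1/0.35) = 0.3^2.857
ln(A_new/A_old) = ln 0.3 / 0.35 = -1.2040 / 0.35 = -3.4399
A_new/A_old = e^-3.4399 ≈ 0.03207
Fraction that can be lost = 1 − 0.03207 = 0.9679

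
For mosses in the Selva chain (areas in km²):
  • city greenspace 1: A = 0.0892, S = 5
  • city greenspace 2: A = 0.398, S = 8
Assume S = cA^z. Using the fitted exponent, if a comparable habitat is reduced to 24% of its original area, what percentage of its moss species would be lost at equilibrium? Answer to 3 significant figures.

36.1%

z = ln(8/5) / ln(0.398/0.0892) = 0.4700 / 1.4956 = 0.3143
S_new/S_old = (A_new/A_old)^z = 0.24^0.3143 = exp(0.3143 × -1.4271) = 0.6386
Fraction lost = 1 − 0.6386 = 0.3614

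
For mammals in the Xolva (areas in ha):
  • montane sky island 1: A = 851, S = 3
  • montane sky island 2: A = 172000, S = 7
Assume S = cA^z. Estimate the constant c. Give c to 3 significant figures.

z = ln(S₂/S₁) / ln(A₂/A₁) = ln(7/3) / ln(172000/851) = 0.8473 / 5.3088 = 0.1596
c = S₁ / A₁^z = 3 / 851^0.1596 = 3 / 2.935 = 1.022

1.02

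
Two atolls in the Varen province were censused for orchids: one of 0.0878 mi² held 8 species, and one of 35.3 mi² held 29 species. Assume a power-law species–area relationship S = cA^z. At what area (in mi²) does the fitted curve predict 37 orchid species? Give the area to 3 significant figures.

110 mi²

z = ln(29/8) / ln(35.3/0.0878) = 1.2879 / 5.9966 = 0.2148
c = 8 / 0.0878^0.2148 = 8 / 0.5931 = 13.49
A = (37/13.49)^(1/0.2148) ⇒ ln A = ln(2.743)/0.2148 = 4.6982
A = e^4.6982 ≈ 109.8 mi²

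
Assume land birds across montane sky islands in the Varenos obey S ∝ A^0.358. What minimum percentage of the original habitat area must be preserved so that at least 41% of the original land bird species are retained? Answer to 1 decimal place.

8.3%

Need (A_new/A_old)^0.358 = 0.41, so A_new/A_old = 0.41^(1/0.358) = 0.41^2.793
ln(A_new/A_old) = ln 0.41 / 0.358 = -0.8916 / 0.358 = -2.4905
A_new/A_old = e^-2.4905 ≈ 0.08287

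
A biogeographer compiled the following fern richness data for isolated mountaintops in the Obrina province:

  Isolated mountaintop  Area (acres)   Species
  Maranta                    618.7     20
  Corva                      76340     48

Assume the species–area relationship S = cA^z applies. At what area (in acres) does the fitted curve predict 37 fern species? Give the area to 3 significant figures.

18200 acres

z = ln(48/20) / ln(76340/618.7) = 0.8755 / 4.8153 = 0.1818
c = 20 / 618.7^0.1818 = 20 / 3.217 = 6.216
A = (37/6.216)^(1/0.1818) ⇒ ln A = ln(5.952)/0.1818 = 9.8113
A = e^9.8113 ≈ 18239 acres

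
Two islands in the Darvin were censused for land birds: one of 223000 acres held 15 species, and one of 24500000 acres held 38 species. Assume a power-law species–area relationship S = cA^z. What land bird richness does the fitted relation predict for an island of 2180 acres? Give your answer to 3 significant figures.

6.01

z = ln(38/15) / ln(24500000/223000) = 0.9295 / 4.6993 = 0.1978
c = 15 / 223000^0.1978 = 15 / 11.43 = 1.313
S₃ = 1.313 × 2180^0.1978 = 1.313 × 4.575 ≈ 6.005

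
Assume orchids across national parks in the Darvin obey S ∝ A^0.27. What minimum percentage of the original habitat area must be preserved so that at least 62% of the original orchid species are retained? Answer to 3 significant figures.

Need (A_new/A_old)^0.27 = 0.62, so A_new/A_old = 0.62^(1/0.27) = 0.62^3.704
ln(A_new/A_old) = ln 0.62 / 0.27 = -0.4780 / 0.27 = -1.7705
A_new/A_old = e^-1.7705 ≈ 0.1702

17.0%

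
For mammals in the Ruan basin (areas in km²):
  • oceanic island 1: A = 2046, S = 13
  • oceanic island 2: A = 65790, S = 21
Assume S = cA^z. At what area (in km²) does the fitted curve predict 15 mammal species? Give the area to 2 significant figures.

z = ln(21/13) / ln(65790/2046) = 0.4796 / 3.4706 = 0.1382
c = 13 / 2046^0.1382 = 13 / 2.868 = 4.534
A = (15/4.534)^(1/0.1382) ⇒ ln A = ln(3.309)/0.1382 = 8.6592
A = e^8.6592 ≈ 5763 km²

5800 km²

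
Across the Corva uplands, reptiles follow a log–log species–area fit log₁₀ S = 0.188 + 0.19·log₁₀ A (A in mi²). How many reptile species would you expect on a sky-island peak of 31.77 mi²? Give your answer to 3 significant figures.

2.97

S = 1.542 × 31.77^0.19 = 1.542 × 1.929 ≈ 2.974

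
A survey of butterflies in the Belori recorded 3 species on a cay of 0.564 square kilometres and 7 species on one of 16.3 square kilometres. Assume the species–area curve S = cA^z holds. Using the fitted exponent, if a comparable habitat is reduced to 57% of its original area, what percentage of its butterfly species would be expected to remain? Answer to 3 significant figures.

z = ln(7/3) / ln(16.3/0.564) = 0.8473 / 3.3639 = 0.2519
S_new/S_old = (A_new/A_old)^z = 0.57^0.2519 = exp(0.2519 × -0.5621) = 0.868

86.8%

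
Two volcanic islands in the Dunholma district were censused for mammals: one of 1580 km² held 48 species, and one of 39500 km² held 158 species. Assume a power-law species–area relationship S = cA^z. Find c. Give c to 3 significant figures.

z = ln(S₂/S₁) / ln(A₂/A₁) = ln(158/48) / ln(39500/1580) = 1.1914 / 3.2189 = 0.3701
c = S₁ / A₁^z = 48 / 1580^0.3701 = 48 / 15.27 = 3.143

3.14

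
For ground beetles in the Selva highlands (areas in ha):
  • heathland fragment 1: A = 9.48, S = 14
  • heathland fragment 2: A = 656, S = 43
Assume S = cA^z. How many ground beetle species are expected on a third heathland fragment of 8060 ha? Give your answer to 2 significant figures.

84

z = ln(43/14) / ln(656/9.48) = 1.1221 / 4.2370 = 0.2648
c = 14 / 9.48^0.2648 = 14 / 1.814 = 7.717
S₃ = 7.717 × 8060^0.2648 = 7.717 × 10.83 ≈ 83.56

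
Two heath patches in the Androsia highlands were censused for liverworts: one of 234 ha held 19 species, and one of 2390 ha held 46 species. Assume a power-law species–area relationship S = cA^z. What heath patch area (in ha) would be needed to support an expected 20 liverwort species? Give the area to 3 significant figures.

268 ha

z = ln(46/19) / ln(2390/234) = 0.8842 / 2.3237 = 0.3805
c = 19 / 234^0.3805 = 19 / 7.971 = 2.384
A = (20/2.384)^(1/0.3805) ⇒ ln A = ln(8.39)/0.3805 = 5.5901
A = e^5.5901 ≈ 267.8 ha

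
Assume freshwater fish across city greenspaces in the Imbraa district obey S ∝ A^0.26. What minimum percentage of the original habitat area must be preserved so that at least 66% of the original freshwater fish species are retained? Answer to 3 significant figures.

20.2%

Need (A_new/A_old)^0.26 = 0.66, so A_new/A_old = 0.66^(1/0.26) = 0.66^3.846
ln(A_new/A_old) = ln 0.66 / 0.26 = -0.4155 / 0.26 = -1.5981
A_new/A_old = e^-1.5981 ≈ 0.2023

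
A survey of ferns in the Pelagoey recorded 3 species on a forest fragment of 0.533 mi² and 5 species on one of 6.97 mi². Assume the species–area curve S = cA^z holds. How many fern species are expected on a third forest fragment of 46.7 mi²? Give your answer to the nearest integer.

7

z = ln(5/3) / ln(6.97/0.533) = 0.5108 / 2.5708 = 0.1987
c = 3 / 0.533^0.1987 = 3 / 0.8825 = 3.4
S₃ = 3.4 × 46.7^0.1987 = 3.4 × 2.146 ≈ 7.296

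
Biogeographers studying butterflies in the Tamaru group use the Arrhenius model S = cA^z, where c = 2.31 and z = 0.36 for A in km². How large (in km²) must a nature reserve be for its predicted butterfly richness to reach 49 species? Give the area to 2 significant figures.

4800 km²

49 = 2.31 × A^0.36  ⇒  A^0.36 = 49/2.31 = 21.21
ln A = ln(21.21) / 0.36 = 3.0546 / 0.36 = 8.4849
A = e^8.4849 ≈ 4841 km²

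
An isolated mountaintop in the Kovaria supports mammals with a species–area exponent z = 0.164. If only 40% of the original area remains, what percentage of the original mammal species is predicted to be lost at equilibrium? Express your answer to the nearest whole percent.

S_new/S_old = (A_new/A_old)^z = 0.4^0.164
= exp(0.164 × ln 0.4) = exp(0.164 × -0.9163) = exp(-0.1503) ≈ 0.8605
Fraction lost = 1 − 0.8605 = 0.1395

14%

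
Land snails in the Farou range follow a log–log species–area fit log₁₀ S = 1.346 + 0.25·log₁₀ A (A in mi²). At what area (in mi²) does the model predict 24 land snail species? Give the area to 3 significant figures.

1.37 mi²

24 = 22.18 × A^0.25  ⇒  A^0.25 = 24/22.18 = 1.082
ln A = ln(1.082) / 0.25 = 0.0788 / 0.25 = 0.3151
A = e^0.3151 ≈ 1.37 mi²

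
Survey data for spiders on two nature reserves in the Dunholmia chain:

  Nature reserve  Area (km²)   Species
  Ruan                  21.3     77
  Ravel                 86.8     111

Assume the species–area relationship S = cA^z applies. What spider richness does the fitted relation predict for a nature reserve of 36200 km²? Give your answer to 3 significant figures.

534

z = ln(111/77) / ln(86.8/21.3) = 0.3657 / 1.4049 = 0.2603
c = 77 / 21.3^0.2603 = 77 / 2.217 = 34.73
S₃ = 34.73 × 36200^0.2603 = 34.73 × 15.37 ≈ 533.8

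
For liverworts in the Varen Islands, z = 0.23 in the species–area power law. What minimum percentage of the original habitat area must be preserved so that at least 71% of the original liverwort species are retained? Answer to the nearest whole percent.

Need (A_new/A_old)^0.23 = 0.71, so A_new/A_old = 0.71^(1/0.23) = 0.71^4.348
ln(A_new/A_old) = ln 0.71 / 0.23 = -0.3425 / 0.23 = -1.4891
A_new/A_old = e^-1.4891 ≈ 0.2256

23%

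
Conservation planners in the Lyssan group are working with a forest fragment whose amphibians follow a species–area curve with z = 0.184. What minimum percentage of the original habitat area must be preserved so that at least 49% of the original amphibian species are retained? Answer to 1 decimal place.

Need (A_new/A_old)^0.184 = 0.49, so A_new/A_old = 0.49^(1/0.184) = 0.49^5.435
ln(A_new/A_old) = ln 0.49 / 0.184 = -0.7133 / 0.184 = -3.8769
A_new/A_old = e^-3.8769 ≈ 0.02071

2.1%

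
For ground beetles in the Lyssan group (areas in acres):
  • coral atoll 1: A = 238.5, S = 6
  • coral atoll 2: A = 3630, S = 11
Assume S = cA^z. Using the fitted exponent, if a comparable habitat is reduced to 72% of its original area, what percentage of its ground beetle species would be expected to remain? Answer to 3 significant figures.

z = ln(11/6) / ln(3630/238.5) = 0.6061 / 2.7226 = 0.2226
S_new/S_old = (A_new/A_old)^z = 0.72^0.2226 = exp(0.2226 × -0.3285) = 0.9295

92.9%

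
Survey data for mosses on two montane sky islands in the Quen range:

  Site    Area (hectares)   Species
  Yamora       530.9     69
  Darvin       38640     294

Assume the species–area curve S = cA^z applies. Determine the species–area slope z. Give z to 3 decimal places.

Taking logs: ln S = ln c + z ln A, so z = (ln S₂ − ln S₁)/(ln A₂ − ln A₁).
z = ln(294/69) / ln(38640/530.9) = ln(4.261) / ln(72.78) = 1.4495 / 4.2875 = 0.3381

0.338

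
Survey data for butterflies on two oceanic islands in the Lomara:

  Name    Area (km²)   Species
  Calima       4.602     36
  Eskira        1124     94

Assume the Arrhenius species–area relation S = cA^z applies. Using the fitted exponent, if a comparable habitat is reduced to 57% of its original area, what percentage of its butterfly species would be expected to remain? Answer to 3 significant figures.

90.7%

z = ln(94/36) / ln(1124/4.602) = 0.9598 / 5.4982 = 0.1746
S_new/S_old = (A_new/A_old)^z = 0.57^0.1746 = exp(0.1746 × -0.5621) = 0.9065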